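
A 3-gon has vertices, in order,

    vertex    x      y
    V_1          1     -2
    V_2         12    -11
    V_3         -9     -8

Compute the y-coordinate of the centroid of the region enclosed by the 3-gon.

Apply the shoelace formula. First the cross-terms c_i = x_i·y_{i+1} − x_{i+1}·y_i:
  13, -195, 26  ⇒  2A = -156, A = -78.
Then Σ (y_i + y_{i+1})·c_i = 3276, so ȳ = 3276 / (6·(-78)) = -7.

-7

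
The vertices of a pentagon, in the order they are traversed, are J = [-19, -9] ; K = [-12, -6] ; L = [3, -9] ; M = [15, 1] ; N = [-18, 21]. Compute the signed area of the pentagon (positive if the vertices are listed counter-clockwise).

Apply the surveyor's formula: 2A = Σ (x_i·y_{i+1} − x_{i+1}·y_i), indices taken mod 5.
Σ = (6) + (126) + (138) + (333) + (561) = 1164
Signed area = Σ/2 = 582 (positive ⇒ counter-clockwise traversal).

582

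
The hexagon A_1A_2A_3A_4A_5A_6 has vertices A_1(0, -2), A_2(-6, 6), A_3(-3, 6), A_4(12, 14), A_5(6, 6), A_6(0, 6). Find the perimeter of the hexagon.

|A_1A_2| = √((-6)² + (8)²) = √100 = 10
|A_2A_3| = √((3)² + (0)²) = √9 = 3
|A_3A_4| = √((15)² + (8)²) = √289 = 17
|A_4A_5| = √((-6)² + (-8)²) = √100 = 10
|A_5A_6| = √((-6)² + (0)²) = √36 = 6
|A_6A_1| = √((0)² + (-8)²) = √64 = 8
Perimeter = 10 + 3 + 17 + 10 + 6 + 8 = 54.

54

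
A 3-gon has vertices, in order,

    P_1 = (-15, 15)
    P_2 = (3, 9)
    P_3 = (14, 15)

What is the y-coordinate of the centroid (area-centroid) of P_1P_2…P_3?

13

Apply the shoelace (surveyor's) formula. First the cross-terms c_i = x_i·y_{i+1} − x_{i+1}·y_i:
  -180, -81, 435  ⇒  2A = 174, A = 87.
Then Σ (y_i + y_{i+1})·c_i = 6786, so ȳ = 6786 / (6·87) = 13.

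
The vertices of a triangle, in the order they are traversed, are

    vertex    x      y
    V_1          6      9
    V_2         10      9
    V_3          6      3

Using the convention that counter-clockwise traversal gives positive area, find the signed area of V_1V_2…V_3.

Σ = (-36) + (-24) + (36) = -24
Signed area = Σ/2 = -12 (negative ⇒ clockwise traversal).

-12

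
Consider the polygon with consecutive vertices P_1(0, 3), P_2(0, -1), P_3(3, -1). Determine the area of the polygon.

6

Σ = (0) + (3) + (9) = 12
Area = |Σ|/2 = 6.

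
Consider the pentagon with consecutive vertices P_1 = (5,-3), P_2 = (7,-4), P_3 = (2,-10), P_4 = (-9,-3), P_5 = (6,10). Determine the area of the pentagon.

Apply Gauss's area formula: 2A = Σ (x_i·y_{i+1} − x_{i+1}·y_i), indices taken mod 5.
Cross-terms: 1, -62, -96, -72, -68  ⇒  Σ = -297
Area = |Σ|/2 = 148.5.

148.5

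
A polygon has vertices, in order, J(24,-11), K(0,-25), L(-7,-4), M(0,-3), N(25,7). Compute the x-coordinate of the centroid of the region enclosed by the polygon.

1507/153

Apply Gauss's area formula. First the cross-terms c_i = x_i·y_{i+1} − x_{i+1}·y_i:
  -600, -175, 21, 75, -443  ⇒  2A = -1122, A = -561.
Then Σ (x_i + x_{i+1})·c_i = -33154, so x̄ = -33154 / (6·(-561)) = 1507/153.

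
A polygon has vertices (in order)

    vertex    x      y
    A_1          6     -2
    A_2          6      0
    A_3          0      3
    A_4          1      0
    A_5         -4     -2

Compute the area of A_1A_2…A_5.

Σ = (12) + (18) + (-3) + (-2) + (20) = 45
Area = |Σ|/2 = 22.5.

22.5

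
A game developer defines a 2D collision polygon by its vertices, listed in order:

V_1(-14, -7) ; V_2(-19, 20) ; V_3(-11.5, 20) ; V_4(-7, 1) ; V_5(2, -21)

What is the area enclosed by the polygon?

Apply the surveyor's formula: 2A = Σ (x_i·y_{i+1} − x_{i+1}·y_i), indices taken mod 5.
V_1→V_2: (-14)(20) − (-19)(-7) = -413
V_2→V_3: (-19)(20) − (-11.5)(20) = -150
V_3→V_4: (-11.5)(1) − (-7)(20) = 128.5
V_4→V_5: (-7)(-21) − (2)(1) = 145
V_5→V_1: (2)(-7) − (-14)(-21) = -308
Σ = -597.5
Area = |Σ|/2 = 298.75.

298.75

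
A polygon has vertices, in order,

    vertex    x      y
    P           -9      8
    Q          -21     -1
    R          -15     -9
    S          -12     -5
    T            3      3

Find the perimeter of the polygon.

60

|PQ| = √((-12)² + (-9)²) = √225 = 15
|QR| = √((6)² + (-8)²) = √100 = 10
|RS| = √((3)² + (4)²) = √25 = 5
|ST| = √((15)² + (8)²) = √289 = 17
|TP| = √((-12)² + (5)²) = √169 = 13
Perimeter = 15 + 10 + 5 + 17 + 13 = 60.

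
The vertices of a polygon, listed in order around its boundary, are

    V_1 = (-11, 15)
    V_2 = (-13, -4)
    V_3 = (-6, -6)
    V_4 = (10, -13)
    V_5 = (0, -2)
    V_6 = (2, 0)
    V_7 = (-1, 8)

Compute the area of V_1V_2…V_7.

252

Apply the shoelace (surveyor's) formula: 2A = Σ (x_i·y_{i+1} − x_{i+1}·y_i), indices taken mod 7.
Σ = (239) + (54) + (138) + (-20) + (4) + (16) + (73) = 504
Area = |Σ|/2 = 252.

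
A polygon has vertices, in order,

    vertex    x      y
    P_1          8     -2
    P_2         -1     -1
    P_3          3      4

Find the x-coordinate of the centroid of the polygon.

10/3

Apply Gauss's area formula. First the cross-terms c_i = x_i·y_{i+1} − x_{i+1}·y_i:
  -10, -1, -38  ⇒  2A = -49, A = -24.5.
Then Σ (x_i + x_{i+1})·c_i = -490, so x̄ = -490 / (6·(-24.5)) = 10/3.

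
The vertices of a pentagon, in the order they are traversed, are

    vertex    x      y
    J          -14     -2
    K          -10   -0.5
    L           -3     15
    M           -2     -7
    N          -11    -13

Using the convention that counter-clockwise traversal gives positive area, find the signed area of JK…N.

Σ = (-13) + (-151.5) + (51) + (-51) + (-160) = -324.5
Signed area = Σ/2 = -162.25 (negative ⇒ clockwise traversal).

-162.25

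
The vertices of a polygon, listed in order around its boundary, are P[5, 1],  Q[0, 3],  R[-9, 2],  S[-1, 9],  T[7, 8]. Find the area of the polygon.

70.5

Cross-terms: 15, 27, -79, -71, -33  ⇒  Σ = -141
Area = |Σ|/2 = 70.5.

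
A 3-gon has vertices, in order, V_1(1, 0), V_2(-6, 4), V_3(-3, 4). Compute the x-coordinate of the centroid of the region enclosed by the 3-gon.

-8/3

Apply the shoelace (surveyor's) formula. First the cross-terms c_i = x_i·y_{i+1} − x_{i+1}·y_i:
  4, -12, -4  ⇒  2A = -12, A = -6.
Then Σ (x_i + x_{i+1})·c_i = 96, so x̄ = 96 / (6·(-6)) = -8/3.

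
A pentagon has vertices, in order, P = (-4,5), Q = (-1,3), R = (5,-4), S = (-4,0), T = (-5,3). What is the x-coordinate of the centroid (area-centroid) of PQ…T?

-200/177

Apply the surveyor's formula. First the cross-terms c_i = x_i·y_{i+1} − x_{i+1}·y_i:
  -7, -11, -16, -12, -13  ⇒  2A = -59, A = -29.5.
Then Σ (x_i + x_{i+1})·c_i = 200, so x̄ = 200 / (6·(-29.5)) = -200/177.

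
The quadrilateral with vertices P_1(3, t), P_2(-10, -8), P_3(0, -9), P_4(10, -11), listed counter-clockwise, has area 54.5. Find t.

Write out the shoelace sum; only the two edges meeting at P_1 involve t:
2·Area = [(10·t − 3·(-11)) + (3·(-8) − (-10)·t)] + 180
       = 20·t + 189 = 109
⇒ t = -4.

-4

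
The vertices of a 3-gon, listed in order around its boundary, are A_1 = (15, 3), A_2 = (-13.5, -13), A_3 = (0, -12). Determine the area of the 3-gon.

93.75

A_1→A_2: (15)(-13) − (-13.5)(3) = -154.5
A_2→A_3: (-13.5)(-12) − (0)(-13) = 162
A_3→A_1: (0)(3) − (15)(-12) = 180
Σ = 187.5
Area = |Σ|/2 = 93.75.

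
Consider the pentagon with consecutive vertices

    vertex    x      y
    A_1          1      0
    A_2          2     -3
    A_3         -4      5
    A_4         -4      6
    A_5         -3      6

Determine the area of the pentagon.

10.5

Apply the shoelace formula: 2A = Σ (x_i·y_{i+1} − x_{i+1}·y_i), indices taken mod 5.
Cross-terms: -3, -2, -4, -6, -6  ⇒  Σ = -21
Area = |Σ|/2 = 10.5.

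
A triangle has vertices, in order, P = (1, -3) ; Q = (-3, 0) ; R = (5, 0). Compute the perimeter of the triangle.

18

|PQ| = √((-4)² + (3)²) = √25 = 5
|QR| = √((8)² + (0)²) = √64 = 8
|RP| = √((-4)² + (-3)²) = √25 = 5
Perimeter = 5 + 8 + 5 = 18.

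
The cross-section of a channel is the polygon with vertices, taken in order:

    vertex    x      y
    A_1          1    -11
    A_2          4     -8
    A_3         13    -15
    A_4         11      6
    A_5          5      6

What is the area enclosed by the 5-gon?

149

Apply the surveyor's formula: 2A = Σ (x_i·y_{i+1} − x_{i+1}·y_i), indices taken mod 5.
Σ = (36) + (44) + (243) + (36) + (-61) = 298
Area = |Σ|/2 = 149.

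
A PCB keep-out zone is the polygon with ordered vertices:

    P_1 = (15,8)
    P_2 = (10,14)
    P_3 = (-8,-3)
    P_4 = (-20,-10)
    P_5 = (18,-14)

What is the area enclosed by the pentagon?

Apply the surveyor's formula: 2A = Σ (x_i·y_{i+1} − x_{i+1}·y_i), indices taken mod 5.
Σ = (130) + (82) + (20) + (460) + (354) = 1046
Area = |Σ|/2 = 523.

523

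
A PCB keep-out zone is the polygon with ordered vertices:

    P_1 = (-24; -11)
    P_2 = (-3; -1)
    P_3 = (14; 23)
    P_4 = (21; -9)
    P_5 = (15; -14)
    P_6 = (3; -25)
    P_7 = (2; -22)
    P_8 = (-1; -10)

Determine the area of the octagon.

Σ = (-9) + (-55) + (-609) + (-159) + (-333) + (-16) + (-42) + (-229) = -1452
Area = |Σ|/2 = 726.

726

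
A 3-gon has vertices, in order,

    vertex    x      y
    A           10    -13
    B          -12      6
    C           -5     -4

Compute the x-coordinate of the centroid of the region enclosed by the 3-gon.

-7/3

Apply Gauss's area formula. First the cross-terms c_i = x_i·y_{i+1} − x_{i+1}·y_i:
  -96, 78, 105  ⇒  2A = 87, A = 43.5.
Then Σ (x_i + x_{i+1})·c_i = -609, so x̄ = -609 / (6·43.5) = -7/3.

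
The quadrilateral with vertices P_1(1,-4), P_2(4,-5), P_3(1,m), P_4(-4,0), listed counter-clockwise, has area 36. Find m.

The doubled signed area Σ (x_i y_{i+1} − x_{i+1} y_i) is linear in m.
With m=0 it equals 32; the coefficient of m is 8 (from the two edges through P_3).
So 8·m + 32 = 2·36 = 72 ⇒ m = 5.

5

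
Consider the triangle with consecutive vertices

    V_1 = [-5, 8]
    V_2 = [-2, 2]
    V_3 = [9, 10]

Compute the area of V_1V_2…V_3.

45

Apply the surveyor's formula: 2A = Σ (x_i·y_{i+1} − x_{i+1}·y_i), indices taken mod 3.
Σ = (6) + (-38) + (122) = 90
Area = |Σ|/2 = 45.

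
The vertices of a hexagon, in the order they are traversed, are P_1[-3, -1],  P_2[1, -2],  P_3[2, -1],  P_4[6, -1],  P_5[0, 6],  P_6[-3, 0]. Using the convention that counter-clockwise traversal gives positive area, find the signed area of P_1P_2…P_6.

35.5

Apply the shoelace (surveyor's) formula: 2A = Σ (x_i·y_{i+1} − x_{i+1}·y_i), indices taken mod 6.
Σ = (7) + (3) + (4) + (36) + (18) + (3) = 71
Signed area = Σ/2 = 35.5 (positive ⇒ counter-clockwise traversal).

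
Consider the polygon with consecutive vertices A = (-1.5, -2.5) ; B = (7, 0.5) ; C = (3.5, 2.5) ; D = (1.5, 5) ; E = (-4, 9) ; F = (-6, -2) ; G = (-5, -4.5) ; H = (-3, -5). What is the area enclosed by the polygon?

85.125

Σ = (16.75) + (15.75) + (13.75) + (33.5) + (62) + (17) + (11.5) + (0) = 170.25
Area = |Σ|/2 = 85.125.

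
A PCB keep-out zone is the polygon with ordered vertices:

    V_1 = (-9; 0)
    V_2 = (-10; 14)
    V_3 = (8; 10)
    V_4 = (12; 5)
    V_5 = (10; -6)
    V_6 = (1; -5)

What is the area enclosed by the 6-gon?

Apply the shoelace formula: 2A = Σ (x_i·y_{i+1} − x_{i+1}·y_i), indices taken mod 6.
Σ = (-126) + (-212) + (-80) + (-122) + (-44) + (-45) = -629
Area = |Σ|/2 = 314.5.

314.5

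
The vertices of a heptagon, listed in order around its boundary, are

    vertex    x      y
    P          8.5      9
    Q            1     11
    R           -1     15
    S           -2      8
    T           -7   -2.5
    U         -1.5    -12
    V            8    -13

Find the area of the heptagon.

Apply the shoelace formula: 2A = Σ (x_i·y_{i+1} − x_{i+1}·y_i), indices taken mod 7.
Σ = (84.5) + (26) + (22) + (61) + (80.25) + (115.5) + (182.5) = 571.75
Area = |Σ|/2 = 285.875.

285.875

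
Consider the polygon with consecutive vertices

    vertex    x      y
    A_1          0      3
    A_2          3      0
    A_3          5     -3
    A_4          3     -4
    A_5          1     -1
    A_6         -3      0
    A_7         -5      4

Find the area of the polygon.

29

Σ = (-9) + (-9) + (-11) + (1) + (-3) + (-12) + (-15) = -58
Area = |Σ|/2 = 29.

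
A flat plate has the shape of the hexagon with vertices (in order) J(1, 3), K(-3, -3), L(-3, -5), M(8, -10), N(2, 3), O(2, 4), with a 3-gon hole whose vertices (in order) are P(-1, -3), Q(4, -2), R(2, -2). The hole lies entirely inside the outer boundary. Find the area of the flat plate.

64

Outer boundary:
Apply the surveyor's formula: 2A = Σ (x_i·y_{i+1} − x_{i+1}·y_i), indices taken mod 6.
Cross-terms: 6, 6, 70, 44, 2, 2  ⇒  Σ = 130
Area = |Σ|/2 = 65.
Hole:
Apply the shoelace formula: 2A = Σ (x_i·y_{i+1} − x_{i+1}·y_i), indices taken mod 3.
Σ = (14) + (-4) + (-8) = 2
Area = |Σ|/2 = 1.
Net area = 65 − 1 = 64.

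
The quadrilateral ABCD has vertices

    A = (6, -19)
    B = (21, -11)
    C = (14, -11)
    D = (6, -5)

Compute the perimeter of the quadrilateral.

48

|AB| = √((15)² + (8)²) = √289 = 17
|BC| = √((-7)² + (0)²) = √49 = 7
|CD| = √((-8)² + (6)²) = √100 = 10
|DA| = √((0)² + (-14)²) = √196 = 14
Perimeter = 17 + 7 + 10 + 14 = 48.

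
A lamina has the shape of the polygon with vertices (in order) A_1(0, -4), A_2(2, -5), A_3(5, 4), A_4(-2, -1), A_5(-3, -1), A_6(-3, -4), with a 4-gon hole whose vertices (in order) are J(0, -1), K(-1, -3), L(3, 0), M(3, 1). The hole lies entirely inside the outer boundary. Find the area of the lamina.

28

Outer boundary:
Apply the surveyor's formula: 2A = Σ (x_i·y_{i+1} − x_{i+1}·y_i), indices taken mod 6.
Cross-terms: 8, 33, 3, -1, 9, 12  ⇒  Σ = 64
Area = |Σ|/2 = 32.
Hole:
Apply the shoelace formula: 2A = Σ (x_i·y_{i+1} − x_{i+1}·y_i), indices taken mod 4.
Σ = (-1) + (9) + (3) + (-3) = 8
Area = |Σ|/2 = 4.
Net area = 32 − 4 = 28.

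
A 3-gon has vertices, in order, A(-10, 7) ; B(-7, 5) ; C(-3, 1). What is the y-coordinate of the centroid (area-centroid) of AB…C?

Apply the shoelace formula. First the cross-terms c_i = x_i·y_{i+1} − x_{i+1}·y_i:
  -1, 8, -11  ⇒  2A = -4, A = -2.
Then Σ (y_i + y_{i+1})·c_i = -52, so ȳ = -52 / (6·(-2)) = 13/3.

13/3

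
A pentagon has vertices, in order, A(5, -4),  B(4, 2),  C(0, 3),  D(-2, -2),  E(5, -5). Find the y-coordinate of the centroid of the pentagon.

Apply the shoelace (surveyor's) formula. First the cross-terms c_i = x_i·y_{i+1} − x_{i+1}·y_i:
  26, 12, 6, 20, 5  ⇒  2A = 69, A = 34.5.
Then Σ (y_i + y_{i+1})·c_i = -171, so ȳ = -171 / (6·34.5) = -19/23.

-19/23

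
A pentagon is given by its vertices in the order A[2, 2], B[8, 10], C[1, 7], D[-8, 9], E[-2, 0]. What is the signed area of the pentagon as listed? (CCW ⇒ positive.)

Apply the surveyor's formula: 2A = Σ (x_i·y_{i+1} − x_{i+1}·y_i), indices taken mod 5.
A→B: (2)(10) − (8)(2) = 4
B→C: (8)(7) − (1)(10) = 46
C→D: (1)(9) − (-8)(7) = 65
D→E: (-8)(0) − (-2)(9) = 18
E→A: (-2)(2) − (2)(0) = -4
Σ = 129
Signed area = Σ/2 = 64.5 (positive ⇒ counter-clockwise traversal).

64.5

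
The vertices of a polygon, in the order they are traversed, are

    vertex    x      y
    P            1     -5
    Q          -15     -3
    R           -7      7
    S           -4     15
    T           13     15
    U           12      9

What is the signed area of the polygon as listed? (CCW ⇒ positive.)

-334

Σ = (-78) + (-126) + (-77) + (-255) + (-63) + (-69) = -668
Signed area = Σ/2 = -334 (negative ⇒ clockwise traversal).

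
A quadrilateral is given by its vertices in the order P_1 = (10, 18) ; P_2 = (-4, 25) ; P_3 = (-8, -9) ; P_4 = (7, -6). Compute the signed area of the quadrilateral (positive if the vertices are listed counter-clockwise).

427.5

P_1→P_2: (10)(25) − (-4)(18) = 322
P_2→P_3: (-4)(-9) − (-8)(25) = 236
P_3→P_4: (-8)(-6) − (7)(-9) = 111
P_4→P_1: (7)(18) − (10)(-6) = 186
Σ = 855
Signed area = Σ/2 = 427.5 (positive ⇒ counter-clockwise traversal).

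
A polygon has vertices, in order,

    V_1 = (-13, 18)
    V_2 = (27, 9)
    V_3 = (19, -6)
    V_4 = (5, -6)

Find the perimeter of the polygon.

|V_1V_2| = √((40)² + (-9)²) = √1681 = 41
|V_2V_3| = √((-8)² + (-15)²) = √289 = 17
|V_3V_4| = √((-14)² + (0)²) = √196 = 14
|V_4V_1| = √((-18)² + (24)²) = √900 = 30
Perimeter = 41 + 17 + 14 + 30 = 102.

102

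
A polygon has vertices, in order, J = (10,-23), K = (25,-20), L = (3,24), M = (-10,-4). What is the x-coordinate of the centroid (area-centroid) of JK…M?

1429/219

Apply Gauss's area formula. First the cross-terms c_i = x_i·y_{i+1} − x_{i+1}·y_i:
  375, 660, 228, 270  ⇒  2A = 1533, A = 766.5.
Then Σ (x_i + x_{i+1})·c_i = 30009, so x̄ = 30009 / (6·766.5) = 1429/219.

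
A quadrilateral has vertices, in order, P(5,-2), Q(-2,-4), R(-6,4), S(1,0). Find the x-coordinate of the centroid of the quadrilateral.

Apply the surveyor's formula. First the cross-terms c_i = x_i·y_{i+1} − x_{i+1}·y_i:
  -24, -32, -4, -2  ⇒  2A = -62, A = -31.
Then Σ (x_i + x_{i+1})·c_i = 192, so x̄ = 192 / (6·(-31)) = -32/31.

-32/31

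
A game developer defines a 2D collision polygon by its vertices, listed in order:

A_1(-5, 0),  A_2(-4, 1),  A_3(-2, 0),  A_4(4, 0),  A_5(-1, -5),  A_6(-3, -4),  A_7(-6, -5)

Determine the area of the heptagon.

Σ = (-5) + (2) + (0) + (-20) + (-11) + (-9) + (-25) = -68
Area = |Σ|/2 = 34.

34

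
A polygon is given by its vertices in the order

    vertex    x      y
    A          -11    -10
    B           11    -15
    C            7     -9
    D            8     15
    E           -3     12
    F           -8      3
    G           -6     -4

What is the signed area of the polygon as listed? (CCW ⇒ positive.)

376

Apply Gauss's area formula: 2A = Σ (x_i·y_{i+1} − x_{i+1}·y_i), indices taken mod 7.
Σ = (275) + (6) + (177) + (141) + (87) + (50) + (16) = 752
Signed area = Σ/2 = 376 (positive ⇒ counter-clockwise traversal).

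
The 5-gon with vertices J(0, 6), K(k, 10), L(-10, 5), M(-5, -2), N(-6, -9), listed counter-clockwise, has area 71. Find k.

Write out the shoelace sum; only the two edges meeting at K involve k:
2·Area = [(0·10 − k·6) + (k·5 − (-10)·10)] + 42
       = -1·k + 142 = 142
⇒ k = 0.

0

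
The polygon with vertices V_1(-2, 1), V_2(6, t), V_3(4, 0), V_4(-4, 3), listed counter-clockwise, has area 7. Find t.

Write out the shoelace sum; only the two edges meeting at V_2 involve t:
2·Area = [((-2)·t − 6·1) + (6·0 − 4·t)] + 14
       = -6·t + 8 = 14
⇒ t = -1.

-1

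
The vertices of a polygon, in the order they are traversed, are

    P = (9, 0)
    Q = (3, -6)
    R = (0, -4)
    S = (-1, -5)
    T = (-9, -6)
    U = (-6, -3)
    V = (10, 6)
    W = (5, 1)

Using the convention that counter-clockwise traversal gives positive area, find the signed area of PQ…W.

-76.5

Apply the shoelace (surveyor's) formula: 2A = Σ (x_i·y_{i+1} − x_{i+1}·y_i), indices taken mod 8.
Cross-terms: -54, -12, -4, -39, -9, -6, -20, -9  ⇒  Σ = -153
Signed area = Σ/2 = -76.5 (negative ⇒ clockwise traversal).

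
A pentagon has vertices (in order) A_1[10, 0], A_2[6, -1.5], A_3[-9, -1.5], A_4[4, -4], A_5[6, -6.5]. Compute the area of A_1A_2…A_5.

Σ = (-15) + (-22.5) + (42) + (-2) + (65) = 67.5
Area = |Σ|/2 = 33.75.

33.75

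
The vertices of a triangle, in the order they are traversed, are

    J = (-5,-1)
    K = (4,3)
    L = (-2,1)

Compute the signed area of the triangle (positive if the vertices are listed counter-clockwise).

Σ = (-11) + (10) + (7) = 6
Signed area = Σ/2 = 3 (positive ⇒ counter-clockwise traversal).

3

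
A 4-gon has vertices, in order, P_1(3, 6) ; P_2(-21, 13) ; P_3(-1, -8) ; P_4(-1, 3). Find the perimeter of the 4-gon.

70

|P_1P_2| = √((-24)² + (7)²) = √625 = 25
|P_2P_3| = √((20)² + (-21)²) = √841 = 29
|P_3P_4| = √((0)² + (11)²) = √121 = 11
|P_4P_1| = √((4)² + (3)²) = √25 = 5
Perimeter = 25 + 29 + 11 + 5 = 70.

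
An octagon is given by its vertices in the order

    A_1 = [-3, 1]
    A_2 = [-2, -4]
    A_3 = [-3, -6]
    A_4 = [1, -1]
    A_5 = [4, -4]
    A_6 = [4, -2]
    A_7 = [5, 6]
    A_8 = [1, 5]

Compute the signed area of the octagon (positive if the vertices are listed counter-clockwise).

Apply the surveyor's formula: 2A = Σ (x_i·y_{i+1} − x_{i+1}·y_i), indices taken mod 8.
Cross-terms: 14, 0, 9, 0, 8, 34, 19, 16  ⇒  Σ = 100
Signed area = Σ/2 = 50 (positive ⇒ counter-clockwise traversal).

50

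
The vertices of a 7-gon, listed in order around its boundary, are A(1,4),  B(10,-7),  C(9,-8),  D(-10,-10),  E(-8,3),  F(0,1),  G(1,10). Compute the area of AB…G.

179.5

Σ = (-47) + (-17) + (-170) + (-110) + (-8) + (-1) + (-6) = -359
Area = |Σ|/2 = 179.5.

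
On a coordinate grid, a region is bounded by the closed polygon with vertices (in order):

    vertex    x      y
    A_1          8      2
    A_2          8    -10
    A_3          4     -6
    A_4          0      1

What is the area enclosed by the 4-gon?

Cross-terms: -96, -8, 4, -8  ⇒  Σ = -108
Area = |Σ|/2 = 54.

54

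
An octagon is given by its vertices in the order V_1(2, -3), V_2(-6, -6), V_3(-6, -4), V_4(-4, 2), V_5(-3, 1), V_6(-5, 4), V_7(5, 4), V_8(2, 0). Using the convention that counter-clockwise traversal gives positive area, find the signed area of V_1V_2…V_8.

-64.5

Apply the shoelace formula: 2A = Σ (x_i·y_{i+1} − x_{i+1}·y_i), indices taken mod 8.
Σ = (-30) + (-12) + (-28) + (2) + (-7) + (-40) + (-8) + (-6) = -129
Signed area = Σ/2 = -64.5 (negative ⇒ clockwise traversal).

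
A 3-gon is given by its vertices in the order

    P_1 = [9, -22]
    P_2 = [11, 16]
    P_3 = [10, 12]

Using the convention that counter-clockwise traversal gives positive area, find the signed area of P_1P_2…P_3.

P_1→P_2: (9)(16) − (11)(-22) = 386
P_2→P_3: (11)(12) − (10)(16) = -28
P_3→P_1: (10)(-22) − (9)(12) = -328
Σ = 30
Signed area = Σ/2 = 15 (positive ⇒ counter-clockwise traversal).

15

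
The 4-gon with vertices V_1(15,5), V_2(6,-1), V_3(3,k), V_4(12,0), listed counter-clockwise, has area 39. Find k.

Write out the shoelace sum; only the two edges meeting at V_3 involve k:
2·Area = [(6·k − 3·(-1)) + (3·0 − 12·k)] + 15
       = -6·k + 18 = 78
⇒ k = -10.

-10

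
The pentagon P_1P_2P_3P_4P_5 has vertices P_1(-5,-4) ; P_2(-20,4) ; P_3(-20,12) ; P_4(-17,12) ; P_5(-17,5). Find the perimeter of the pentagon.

|P_1P_2| = √((-15)² + (8)²) = √289 = 17
|P_2P_3| = √((0)² + (8)²) = √64 = 8
|P_3P_4| = √((3)² + (0)²) = √9 = 3
|P_4P_5| = √((0)² + (-7)²) = √49 = 7
|P_5P_1| = √((12)² + (-9)²) = √225 = 15
Perimeter = 17 + 8 + 3 + 7 + 15 = 50.

50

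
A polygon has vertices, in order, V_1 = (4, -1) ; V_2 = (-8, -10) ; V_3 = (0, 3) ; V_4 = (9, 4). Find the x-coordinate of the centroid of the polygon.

46/93

Apply the surveyor's formula. First the cross-terms c_i = x_i·y_{i+1} − x_{i+1}·y_i:
  -48, -24, -27, -25  ⇒  2A = -124, A = -62.
Then Σ (x_i + x_{i+1})·c_i = -184, so x̄ = -184 / (6·(-62)) = 46/93.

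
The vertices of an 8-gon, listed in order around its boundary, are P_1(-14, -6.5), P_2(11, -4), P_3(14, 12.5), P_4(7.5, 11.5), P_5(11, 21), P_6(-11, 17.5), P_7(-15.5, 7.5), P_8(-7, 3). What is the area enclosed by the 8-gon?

P_1→P_2: (-14)(-4) − (11)(-6.5) = 127.5
P_2→P_3: (11)(12.5) − (14)(-4) = 193.5
P_3→P_4: (14)(11.5) − (7.5)(12.5) = 67.25
P_4→P_5: (7.5)(21) − (11)(11.5) = 31
P_5→P_6: (11)(17.5) − (-11)(21) = 423.5
P_6→P_7: (-11)(7.5) − (-15.5)(17.5) = 188.75
P_7→P_8: (-15.5)(3) − (-7)(7.5) = 6
P_8→P_1: (-7)(-6.5) − (-14)(3) = 87.5
Σ = 1125
Area = |Σ|/2 = 562.5.

562.5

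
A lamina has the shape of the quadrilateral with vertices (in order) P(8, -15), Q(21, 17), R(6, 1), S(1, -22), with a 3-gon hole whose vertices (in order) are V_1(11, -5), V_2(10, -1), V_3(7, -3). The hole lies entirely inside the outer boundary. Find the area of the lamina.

Outer boundary:
Apply Gauss's area formula: 2A = Σ (x_i·y_{i+1} − x_{i+1}·y_i), indices taken mod 4.
Σ = (451) + (-81) + (-133) + (161) = 398
Area = |Σ|/2 = 199.
Hole:
Cross-terms: 39, -23, -2  ⇒  Σ = 14
Area = |Σ|/2 = 7.
Net area = 199 − 7 = 192.

192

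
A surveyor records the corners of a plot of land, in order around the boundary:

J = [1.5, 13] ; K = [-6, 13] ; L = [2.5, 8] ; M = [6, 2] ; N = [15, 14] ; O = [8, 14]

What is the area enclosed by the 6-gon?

104.5

Apply the shoelace formula: 2A = Σ (x_i·y_{i+1} − x_{i+1}·y_i), indices taken mod 6.
Cross-terms: 97.5, -80.5, -43, 54, 98, 83  ⇒  Σ = 209
Area = |Σ|/2 = 104.5.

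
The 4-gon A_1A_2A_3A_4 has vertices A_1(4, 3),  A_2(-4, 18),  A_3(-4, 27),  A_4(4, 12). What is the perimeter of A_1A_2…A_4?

|A_1A_2| = √((-8)² + (15)²) = √289 = 17
|A_2A_3| = √((0)² + (9)²) = √81 = 9
|A_3A_4| = √((8)² + (-15)²) = √289 = 17
|A_4A_1| = √((0)² + (-9)²) = √81 = 9
Perimeter = 17 + 9 + 17 + 9 = 52.

52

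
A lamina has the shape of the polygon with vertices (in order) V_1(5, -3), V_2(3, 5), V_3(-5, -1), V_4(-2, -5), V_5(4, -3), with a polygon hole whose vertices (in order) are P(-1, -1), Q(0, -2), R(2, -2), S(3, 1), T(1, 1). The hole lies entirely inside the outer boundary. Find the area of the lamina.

Outer boundary:
Apply the shoelace (surveyor's) formula: 2A = Σ (x_i·y_{i+1} − x_{i+1}·y_i), indices taken mod 5.
V_1→V_2: (5)(5) − (3)(-3) = 34
V_2→V_3: (3)(-1) − (-5)(5) = 22
V_3→V_4: (-5)(-5) − (-2)(-1) = 23
V_4→V_5: (-2)(-3) − (4)(-5) = 26
V_5→V_1: (4)(-3) − (5)(-3) = 3
Σ = 108
Area = |Σ|/2 = 54.
Hole:
Apply the surveyor's formula: 2A = Σ (x_i·y_{i+1} − x_{i+1}·y_i), indices taken mod 5.
Cross-terms: 2, 4, 8, 2, 0  ⇒  Σ = 16
Area = |Σ|/2 = 8.
Net area = 54 − 8 = 46.

46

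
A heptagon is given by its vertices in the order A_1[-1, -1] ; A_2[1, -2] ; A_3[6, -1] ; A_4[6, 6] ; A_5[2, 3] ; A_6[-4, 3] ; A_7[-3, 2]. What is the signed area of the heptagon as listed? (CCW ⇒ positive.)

43

Σ = (3) + (11) + (42) + (6) + (18) + (1) + (5) = 86
Signed area = Σ/2 = 43 (positive ⇒ counter-clockwise traversal).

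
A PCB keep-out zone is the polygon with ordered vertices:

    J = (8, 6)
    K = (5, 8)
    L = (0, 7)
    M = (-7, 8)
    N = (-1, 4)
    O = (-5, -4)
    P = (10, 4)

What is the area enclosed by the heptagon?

Σ = (34) + (35) + (49) + (-20) + (24) + (20) + (28) = 170
Area = |Σ|/2 = 85.

85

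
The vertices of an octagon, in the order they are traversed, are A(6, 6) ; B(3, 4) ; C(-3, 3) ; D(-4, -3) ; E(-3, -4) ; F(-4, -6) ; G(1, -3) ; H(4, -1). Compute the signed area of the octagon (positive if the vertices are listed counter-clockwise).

58

Σ = (6) + (21) + (21) + (7) + (2) + (18) + (11) + (30) = 116
Signed area = Σ/2 = 58 (positive ⇒ counter-clockwise traversal).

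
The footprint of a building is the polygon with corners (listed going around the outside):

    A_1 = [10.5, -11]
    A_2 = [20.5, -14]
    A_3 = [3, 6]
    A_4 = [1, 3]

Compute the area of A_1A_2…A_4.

102

Apply the surveyor's formula: 2A = Σ (x_i·y_{i+1} − x_{i+1}·y_i), indices taken mod 4.
A_1→A_2: (10.5)(-14) − (20.5)(-11) = 78.5
A_2→A_3: (20.5)(6) − (3)(-14) = 165
A_3→A_4: (3)(3) − (1)(6) = 3
A_4→A_1: (1)(-11) − (10.5)(3) = -42.5
Σ = 204
Area = |Σ|/2 = 102.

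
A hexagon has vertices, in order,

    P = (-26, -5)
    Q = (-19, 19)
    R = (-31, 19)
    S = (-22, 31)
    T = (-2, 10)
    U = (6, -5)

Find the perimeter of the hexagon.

130

|PQ| = √((7)² + (24)²) = √625 = 25
|QR| = √((-12)² + (0)²) = √144 = 12
|RS| = √((9)² + (12)²) = √225 = 15
|ST| = √((20)² + (-21)²) = √841 = 29
|TU| = √((8)² + (-15)²) = √289 = 17
|UP| = √((-32)² + (0)²) = √1024 = 32
Perimeter = 25 + 12 + 15 + 29 + 17 + 32 = 130.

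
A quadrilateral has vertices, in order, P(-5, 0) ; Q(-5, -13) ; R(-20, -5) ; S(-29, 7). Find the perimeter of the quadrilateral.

70

|PQ| = √((0)² + (-13)²) = √169 = 13
|QR| = √((-15)² + (8)²) = √289 = 17
|RS| = √((-9)² + (12)²) = √225 = 15
|SP| = √((24)² + (-7)²) = √625 = 25
Perimeter = 13 + 17 + 15 + 25 = 70.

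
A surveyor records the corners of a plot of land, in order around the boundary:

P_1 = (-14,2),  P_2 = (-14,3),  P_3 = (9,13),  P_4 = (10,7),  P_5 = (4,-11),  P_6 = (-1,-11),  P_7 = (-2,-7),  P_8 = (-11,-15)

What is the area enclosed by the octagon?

388.5

Apply Gauss's area formula: 2A = Σ (x_i·y_{i+1} − x_{i+1}·y_i), indices taken mod 8.
Σ = (-14) + (-209) + (-67) + (-138) + (-55) + (-15) + (-47) + (-232) = -777
Area = |Σ|/2 = 388.5.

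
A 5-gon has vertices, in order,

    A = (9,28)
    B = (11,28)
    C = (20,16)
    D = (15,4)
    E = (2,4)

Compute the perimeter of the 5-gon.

|AB| = √((2)² + (0)²) = √4 = 2
|BC| = √((9)² + (-12)²) = √225 = 15
|CD| = √((-5)² + (-12)²) = √169 = 13
|DE| = √((-13)² + (0)²) = √169 = 13
|EA| = √((7)² + (24)²) = √625 = 25
Perimeter = 2 + 15 + 13 + 13 + 25 = 68.

68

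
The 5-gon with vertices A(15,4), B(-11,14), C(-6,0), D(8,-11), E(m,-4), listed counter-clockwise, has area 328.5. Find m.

Write out the shoelace sum; only the two edges meeting at E involve m:
2·Area = [(8·(-4) − m·(-11)) + (m·4 − 15·(-4))] + 404
       = 15·m + 432 = 657
⇒ m = 15.

15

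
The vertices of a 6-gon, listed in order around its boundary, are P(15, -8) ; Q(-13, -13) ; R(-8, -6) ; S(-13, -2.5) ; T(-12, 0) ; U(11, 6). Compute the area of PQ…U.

Apply the shoelace (surveyor's) formula: 2A = Σ (x_i·y_{i+1} − x_{i+1}·y_i), indices taken mod 6.
Cross-terms: -299, -26, -58, -30, -72, -178  ⇒  Σ = -663
Area = |Σ|/2 = 331.5.

331.5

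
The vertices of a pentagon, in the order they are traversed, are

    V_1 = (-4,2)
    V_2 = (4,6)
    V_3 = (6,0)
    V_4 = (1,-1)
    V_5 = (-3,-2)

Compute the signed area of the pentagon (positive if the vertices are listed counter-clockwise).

-46.5

Apply Gauss's area formula: 2A = Σ (x_i·y_{i+1} − x_{i+1}·y_i), indices taken mod 5.
Cross-terms: -32, -36, -6, -5, -14  ⇒  Σ = -93
Signed area = Σ/2 = -46.5 (negative ⇒ clockwise traversal).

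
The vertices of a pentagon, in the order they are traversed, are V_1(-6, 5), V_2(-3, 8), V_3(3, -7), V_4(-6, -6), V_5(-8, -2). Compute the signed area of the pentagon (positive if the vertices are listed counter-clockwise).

Cross-terms: -33, -3, -60, -36, -52  ⇒  Σ = -184
Signed area = Σ/2 = -92 (negative ⇒ clockwise traversal).

-92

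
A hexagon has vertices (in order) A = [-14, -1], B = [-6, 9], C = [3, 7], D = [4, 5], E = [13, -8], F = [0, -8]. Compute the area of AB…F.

Apply the shoelace formula: 2A = Σ (x_i·y_{i+1} − x_{i+1}·y_i), indices taken mod 6.
Σ = (-132) + (-69) + (-13) + (-97) + (-104) + (-112) = -527
Area = |Σ|/2 = 263.5.

263.5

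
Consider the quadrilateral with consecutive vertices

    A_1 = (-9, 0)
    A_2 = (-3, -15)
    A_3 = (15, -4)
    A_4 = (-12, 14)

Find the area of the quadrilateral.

330

Apply the surveyor's formula: 2A = Σ (x_i·y_{i+1} − x_{i+1}·y_i), indices taken mod 4.
Σ = (135) + (237) + (162) + (126) = 660
Area = |Σ|/2 = 330.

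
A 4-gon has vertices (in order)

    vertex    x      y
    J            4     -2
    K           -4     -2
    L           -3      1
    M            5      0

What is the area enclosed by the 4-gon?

20.5

Apply Gauss's area formula: 2A = Σ (x_i·y_{i+1} − x_{i+1}·y_i), indices taken mod 4.
Σ = (-16) + (-10) + (-5) + (-10) = -41
Area = |Σ|/2 = 20.5.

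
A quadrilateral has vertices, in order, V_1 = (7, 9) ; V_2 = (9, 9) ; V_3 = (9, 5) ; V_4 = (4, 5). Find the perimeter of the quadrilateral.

16

|V_1V_2| = √((2)² + (0)²) = √4 = 2
|V_2V_3| = √((0)² + (-4)²) = √16 = 4
|V_3V_4| = √((-5)² + (0)²) = √25 = 5
|V_4V_1| = √((3)² + (4)²) = √25 = 5
Perimeter = 2 + 4 + 5 + 5 = 16.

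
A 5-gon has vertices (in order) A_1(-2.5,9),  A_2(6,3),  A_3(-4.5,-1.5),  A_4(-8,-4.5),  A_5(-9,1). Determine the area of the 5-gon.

Apply the shoelace (surveyor's) formula: 2A = Σ (x_i·y_{i+1} − x_{i+1}·y_i), indices taken mod 5.
Σ = (-61.5) + (4.5) + (8.25) + (-48.5) + (-78.5) = -175.75
Area = |Σ|/2 = 87.875.

87.875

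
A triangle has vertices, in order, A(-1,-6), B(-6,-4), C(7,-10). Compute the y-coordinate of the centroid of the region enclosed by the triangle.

Apply the shoelace (surveyor's) formula. First the cross-terms c_i = x_i·y_{i+1} − x_{i+1}·y_i:
  -32, 88, -52  ⇒  2A = 4, A = 2.
Then Σ (y_i + y_{i+1})·c_i = -80, so ȳ = -80 / (6·2) = -20/3.

-20/3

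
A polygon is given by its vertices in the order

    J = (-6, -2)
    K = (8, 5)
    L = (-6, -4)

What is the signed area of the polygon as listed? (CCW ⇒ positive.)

-14

Σ = (-14) + (-2) + (-12) = -28
Signed area = Σ/2 = -14 (negative ⇒ clockwise traversal).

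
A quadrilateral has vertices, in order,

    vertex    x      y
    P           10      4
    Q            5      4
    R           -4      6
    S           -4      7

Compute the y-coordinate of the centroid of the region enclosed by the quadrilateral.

5.25

Apply Gauss's area formula. First the cross-terms c_i = x_i·y_{i+1} − x_{i+1}·y_i:
  20, 46, -4, -86  ⇒  2A = -24, A = -12.
Then Σ (y_i + y_{i+1})·c_i = -378, so ȳ = -378 / (6·(-12)) = 5.25.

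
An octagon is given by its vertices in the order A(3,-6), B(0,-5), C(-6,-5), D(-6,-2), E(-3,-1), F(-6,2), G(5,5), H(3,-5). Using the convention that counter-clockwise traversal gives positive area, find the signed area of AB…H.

Apply the shoelace (surveyor's) formula: 2A = Σ (x_i·y_{i+1} − x_{i+1}·y_i), indices taken mod 8.
Cross-terms: -15, -30, -18, 0, -12, -40, -40, -3  ⇒  Σ = -158
Signed area = Σ/2 = -79 (negative ⇒ clockwise traversal).

-79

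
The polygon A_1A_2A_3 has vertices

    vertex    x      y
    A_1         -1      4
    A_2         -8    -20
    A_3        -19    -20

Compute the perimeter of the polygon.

|A_1A_2| = √((-7)² + (-24)²) = √625 = 25
|A_2A_3| = √((-11)² + (0)²) = √121 = 11
|A_3A_1| = √((18)² + (24)²) = √900 = 30
Perimeter = 25 + 11 + 30 = 66.

66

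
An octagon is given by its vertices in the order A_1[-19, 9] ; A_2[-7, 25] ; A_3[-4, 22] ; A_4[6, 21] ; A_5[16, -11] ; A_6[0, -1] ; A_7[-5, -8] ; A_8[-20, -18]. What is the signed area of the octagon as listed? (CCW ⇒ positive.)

Apply the shoelace formula: 2A = Σ (x_i·y_{i+1} − x_{i+1}·y_i), indices taken mod 8.
Cross-terms: -412, -54, -216, -402, -16, -5, -70, -522  ⇒  Σ = -1697
Signed area = Σ/2 = -848.5 (negative ⇒ clockwise traversal).

-848.5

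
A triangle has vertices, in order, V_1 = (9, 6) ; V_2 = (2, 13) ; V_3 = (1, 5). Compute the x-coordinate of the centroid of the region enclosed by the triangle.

Apply the shoelace (surveyor's) formula. First the cross-terms c_i = x_i·y_{i+1} − x_{i+1}·y_i:
  105, -3, -39  ⇒  2A = 63, A = 31.5.
Then Σ (x_i + x_{i+1})·c_i = 756, so x̄ = 756 / (6·31.5) = 4.

4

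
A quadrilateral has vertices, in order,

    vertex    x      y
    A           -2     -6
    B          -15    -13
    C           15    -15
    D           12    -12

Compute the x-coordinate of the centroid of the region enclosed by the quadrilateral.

32/195

Apply Gauss's area formula. First the cross-terms c_i = x_i·y_{i+1} − x_{i+1}·y_i:
  -64, 420, 0, -96  ⇒  2A = 260, A = 130.
Then Σ (x_i + x_{i+1})·c_i = 128, so x̄ = 128 / (6·130) = 32/195.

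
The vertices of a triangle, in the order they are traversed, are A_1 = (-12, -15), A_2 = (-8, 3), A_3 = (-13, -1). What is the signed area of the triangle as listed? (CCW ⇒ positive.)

37

Σ = (-156) + (47) + (183) = 74
Signed area = Σ/2 = 37 (positive ⇒ counter-clockwise traversal).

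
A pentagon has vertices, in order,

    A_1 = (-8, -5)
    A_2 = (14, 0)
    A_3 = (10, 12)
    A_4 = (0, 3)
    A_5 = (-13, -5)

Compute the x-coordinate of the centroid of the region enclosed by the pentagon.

310/83

Apply the shoelace (surveyor's) formula. First the cross-terms c_i = x_i·y_{i+1} − x_{i+1}·y_i:
  70, 168, 30, 39, 25  ⇒  2A = 332, A = 166.
Then Σ (x_i + x_{i+1})·c_i = 3720, so x̄ = 3720 / (6·166) = 310/83.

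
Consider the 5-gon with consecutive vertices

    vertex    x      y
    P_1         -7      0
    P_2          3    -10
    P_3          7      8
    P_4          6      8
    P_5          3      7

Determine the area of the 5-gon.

Apply Gauss's area formula: 2A = Σ (x_i·y_{i+1} − x_{i+1}·y_i), indices taken mod 5.
P_1→P_2: (-7)(-10) − (3)(0) = 70
P_2→P_3: (3)(8) − (7)(-10) = 94
P_3→P_4: (7)(8) − (6)(8) = 8
P_4→P_5: (6)(7) − (3)(8) = 18
P_5→P_1: (3)(0) − (-7)(7) = 49
Σ = 239
Area = |Σ|/2 = 119.5.

119.5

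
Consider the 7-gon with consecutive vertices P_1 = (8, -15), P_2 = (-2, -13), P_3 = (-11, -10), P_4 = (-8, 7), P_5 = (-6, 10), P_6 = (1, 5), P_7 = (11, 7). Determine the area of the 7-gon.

380.5

Σ = (-134) + (-123) + (-157) + (-38) + (-40) + (-48) + (-221) = -761
Area = |Σ|/2 = 380.5.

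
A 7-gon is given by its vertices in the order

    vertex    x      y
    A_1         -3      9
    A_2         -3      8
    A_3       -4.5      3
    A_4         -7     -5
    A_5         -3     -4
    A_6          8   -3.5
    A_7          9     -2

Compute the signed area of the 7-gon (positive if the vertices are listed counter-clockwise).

Apply the shoelace (surveyor's) formula: 2A = Σ (x_i·y_{i+1} − x_{i+1}·y_i), indices taken mod 7.
Cross-terms: 3, 27, 43.5, 13, 42.5, 15.5, 75  ⇒  Σ = 219.5
Signed area = Σ/2 = 109.75 (positive ⇒ counter-clockwise traversal).

109.75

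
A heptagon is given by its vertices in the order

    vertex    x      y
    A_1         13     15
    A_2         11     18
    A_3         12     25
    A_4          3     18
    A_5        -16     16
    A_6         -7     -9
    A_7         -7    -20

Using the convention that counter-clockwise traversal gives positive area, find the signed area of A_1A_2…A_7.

Apply the shoelace formula: 2A = Σ (x_i·y_{i+1} − x_{i+1}·y_i), indices taken mod 7.
Σ = (69) + (59) + (141) + (336) + (256) + (77) + (155) = 1093
Signed area = Σ/2 = 546.5 (positive ⇒ counter-clockwise traversal).

546.5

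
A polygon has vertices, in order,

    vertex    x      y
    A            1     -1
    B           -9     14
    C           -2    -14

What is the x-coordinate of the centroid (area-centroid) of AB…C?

-10/3

Apply the surveyor's formula. First the cross-terms c_i = x_i·y_{i+1} − x_{i+1}·y_i:
  5, 154, 16  ⇒  2A = 175, A = 87.5.
Then Σ (x_i + x_{i+1})·c_i = -1750, so x̄ = -1750 / (6·87.5) = -10/3.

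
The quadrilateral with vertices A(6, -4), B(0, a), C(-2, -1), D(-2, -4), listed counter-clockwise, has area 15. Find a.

The doubled signed area Σ (x_i y_{i+1} − x_{i+1} y_i) is linear in a.
With a=0 it equals 38; the coefficient of a is 8 (from the two edges through B).
So 8·a + 38 = 2·15 = 30 ⇒ a = -1.

-1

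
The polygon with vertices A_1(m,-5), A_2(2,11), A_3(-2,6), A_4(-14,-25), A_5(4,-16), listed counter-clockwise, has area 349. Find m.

Write out the shoelace sum; only the two edges meeting at A_1 involve m:
2·Area = [(4·(-5) − m·(-16)) + (m·11 − 2·(-5))] + 492
       = 27·m + 482 = 698
⇒ m = 8.

8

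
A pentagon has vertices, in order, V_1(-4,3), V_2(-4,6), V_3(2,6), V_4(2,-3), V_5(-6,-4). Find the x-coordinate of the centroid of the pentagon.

Apply the surveyor's formula. First the cross-terms c_i = x_i·y_{i+1} − x_{i+1}·y_i:
  -12, -36, -18, -26, -34  ⇒  2A = -126, A = -63.
Then Σ (x_i + x_{i+1})·c_i = 540, so x̄ = 540 / (6·(-63)) = -10/7.

-10/7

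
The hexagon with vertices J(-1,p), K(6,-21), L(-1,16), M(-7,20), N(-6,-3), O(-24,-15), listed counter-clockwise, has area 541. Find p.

The doubled signed area Σ (x_i y_{i+1} − x_{i+1} y_i) is linear in p.
With p=0 it equals 332; the coefficient of p is -30 (from the two edges through J).
So -30·p + 332 = 2·541 = 1082 ⇒ p = -25.

-25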